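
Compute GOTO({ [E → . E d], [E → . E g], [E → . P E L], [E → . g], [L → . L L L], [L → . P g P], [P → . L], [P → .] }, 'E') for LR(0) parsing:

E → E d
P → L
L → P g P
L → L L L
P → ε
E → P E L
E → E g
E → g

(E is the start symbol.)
{ [E → E . d], [E → E . g] }

GOTO(I, 'E') = CLOSURE({ [A → αX.β] : [A → α.Xβ] ∈ I, X = 'E' })

Items with dot before 'E', with the dot advanced:
  [E → . E d] → [E → E . d]
  [E → . E g] → [E → E . g]
Closure adds nothing (no advanced item has the dot before a non-terminal).

GOTO = { [E → E . d], [E → E . g] }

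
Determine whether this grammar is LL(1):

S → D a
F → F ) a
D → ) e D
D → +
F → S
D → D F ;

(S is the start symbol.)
Relevant sets:
  FIRST(F) = { ')', '+' }
  FIRST(S) = { ')', '+' }
  FIRST(D) = { ')', '+' }

For F:
  PREDICT(F → F ')' a) = { ')', '+' }
  PREDICT(F → S) = { ')', '+' }
For D:
  PREDICT(D → ')' e D) = { ')' }
  PREDICT(D → '+') = { '+' }
  PREDICT(D → D F ';') = { ')', '+' }
S has a single production, so nothing to check there.

Conflict found: Predict set conflict for F: { ')', '+' }
The grammar is NOT LL(1).

Answer: No. Predict set conflict for F: { ')', '+' }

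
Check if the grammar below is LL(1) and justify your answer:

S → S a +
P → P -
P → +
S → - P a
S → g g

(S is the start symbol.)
Relevant sets:
  FIRST(S) = { '-', 'g' }
  FIRST(P) = { '+' }

For S:
  PREDICT(S → S a '+') = { '-', 'g' }
  PREDICT(S → '-' P a) = { '-' }
  PREDICT(S → g g) = { 'g' }
For P:
  PREDICT(P → P '-') = { '+' }
  PREDICT(P → '+') = { '+' }

Conflict found: Predict set conflict for S: { '-' }
The grammar is NOT LL(1).

Answer: No. Predict set conflict for S: { '-' }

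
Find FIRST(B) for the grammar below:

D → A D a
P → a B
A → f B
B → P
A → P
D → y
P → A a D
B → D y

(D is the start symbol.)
To compute FIRST(B), examine every production with B on the left-hand side, reading each right-hand side left to right until a non-nullable symbol is reached.

FIRST sets of the other non-terminals involved (by the same procedure, iterated to a fixed point):
  FIRST(P) = { 'a', 'f' }
  FIRST(D) = { 'a', 'f', 'y' }

From B → P:
  - P is a non-terminal: add FIRST(P) \ {ε} = { 'a', 'f' }
    P is not nullable, so stop
From B → D y:
  - D is a non-terminal: add FIRST(D) \ {ε} = { 'a', 'f', 'y' }
    D is not nullable, so stop

Collecting: FIRST(B) = { 'a', 'f', 'y' }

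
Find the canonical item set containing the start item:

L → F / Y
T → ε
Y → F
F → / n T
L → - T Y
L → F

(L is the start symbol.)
{ [F → . / n T], [L → . - T Y], [L → . F / Y], [L → . F], [L' → . L] }

First, augment the grammar with L' → L
I₀ = CLOSURE({ [L' → . L] }):
  [L' → . L] has the dot before L: add [L → . F / Y], [L → . - T Y], [L → . F]
  [L → . F / Y] has the dot before F: add [F → . / n T]
No further items can be added.

I₀ = { [F → . / n T], [L → . - T Y], [L → . F / Y], [L → . F], [L' → . L] }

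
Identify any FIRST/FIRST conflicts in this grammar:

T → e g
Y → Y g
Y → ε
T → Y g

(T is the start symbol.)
No FIRST/FIRST conflicts.

A FIRST/FIRST conflict occurs when two productions N → α and N → β for the same non-terminal have FIRST(α) ∩ FIRST(β) ≠ ∅ (with ε ∈ FIRST of a nullable right-hand side, so two nullable alternatives also conflict).

FIRST sets of the non-terminals at (or reachable through a nullable prefix from) the front of some alternative:
  FIRST(Y) = { 'g', ε }

Productions for T:
  T → e g: FIRST = { 'e' }
  T → Y g: FIRST = { 'g' }
Productions for Y:
  Y → Y g: FIRST = { 'g' }
  Y → ε: FIRST = { ε }

All alternatives of each non-terminal have pairwise disjoint FIRST sets.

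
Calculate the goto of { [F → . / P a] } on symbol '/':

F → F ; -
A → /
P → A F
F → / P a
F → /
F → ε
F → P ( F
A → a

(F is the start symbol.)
{ [A → . /], [A → . a], [F → / . P a], [P → . A F] }

GOTO(I, '/') = CLOSURE({ [A → αX.β] : [A → α.Xβ] ∈ I, X = '/' })

Items with dot before '/', with the dot advanced:
  [F → . / P a] → [F → / . P a]
Closure of the advanced items:
  [F → / . P a] has the dot before P: add [P → . A F]
  [P → . A F] has the dot before A: add [A → . /], [A → . a]

GOTO = { [A → . /], [A → . a], [F → / . P a], [P → . A F] }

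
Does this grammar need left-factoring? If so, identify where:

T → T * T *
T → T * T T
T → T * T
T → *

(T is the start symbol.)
Yes, T has productions with common prefix 'T * T'

Left-factoring is needed when two productions for the same non-terminal
share a common prefix on the right-hand side.

Productions for T:
  T → T * T *
  T → T * T T
  T → T * T
  T → *

Found common prefix 'T * T' in productions for T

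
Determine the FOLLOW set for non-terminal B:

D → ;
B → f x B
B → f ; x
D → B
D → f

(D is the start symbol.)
{ $ }

To compute FOLLOW(B), find every occurrence of B on a right-hand side N → α B β: add FIRST(β) \ {ε}, and if β is empty or nullable also add FOLLOW(N). Iterate to a fixed point.

In B → f x B: B is at the end; this adds FOLLOW(B) to itself — nothing new
In D → B: B is at the end, add FOLLOW(D)

The FOLLOW sets referred to above (computed the same way, to a fixed point):
  FOLLOW(D) = { $ }

Taking the union: FOLLOW(B) = { $ }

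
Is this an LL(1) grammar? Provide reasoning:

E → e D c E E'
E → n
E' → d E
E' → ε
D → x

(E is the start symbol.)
No. Predict set conflict for E': { 'd' }

Relevant sets:
  FOLLOW(E') = { $, 'd' }

For E:
  PREDICT(E → e D c E E') = { 'e' }
  PREDICT(E → n) = { 'n' }
For E':
  PREDICT(E' → d E) = { 'd' }
  PREDICT(E' → ε) = { $, 'd' }
D has a single production, so nothing to check there.

Conflict found: Predict set conflict for E': { 'd' }
The grammar is NOT LL(1).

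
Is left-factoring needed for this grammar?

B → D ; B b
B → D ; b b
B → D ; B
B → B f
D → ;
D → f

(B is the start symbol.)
Left-factoring is needed when two productions for the same non-terminal
share a common prefix on the right-hand side.

Productions for B:
  B → D ; B b
  B → D ; b b
  B → D ; B
  B → B f
Productions for D:
  D → ;
  D → f

Found common prefix 'D ;' in productions for B

Answer: Yes, B has productions with common prefix 'D ;'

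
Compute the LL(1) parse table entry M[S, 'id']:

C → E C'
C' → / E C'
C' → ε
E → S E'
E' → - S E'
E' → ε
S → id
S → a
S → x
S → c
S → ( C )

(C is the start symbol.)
S → id

To find M[S, 'id'], we find productions for S where 'id' is in the predict set (PREDICT(N → α) = (FIRST(α) \ {ε}) ∪ (FOLLOW(N) if α ⇒* ε)).

S → id: PREDICT = { 'id' }
  'id' is in predict set, so this production goes in M[S, 'id']
S → a: PREDICT = { 'a' }
S → x: PREDICT = { 'x' }
S → c: PREDICT = { 'c' }
S → ( C ): PREDICT = { '(' }

M[S, 'id'] = S → id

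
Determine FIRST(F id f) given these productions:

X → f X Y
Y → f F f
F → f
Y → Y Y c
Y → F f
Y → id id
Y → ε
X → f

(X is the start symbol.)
FIRST sets of the non-terminals involved (from the grammar, by fixed-point iteration):
  FIRST(F) = { 'f' }

To compute FIRST(F id f), process the symbols left to right:
Symbol F is a non-terminal. Add FIRST(F) \ {ε} = { 'f' }
F is not nullable (ε ∉ FIRST(F)), so stop here.
FIRST(F id f) = { 'f' }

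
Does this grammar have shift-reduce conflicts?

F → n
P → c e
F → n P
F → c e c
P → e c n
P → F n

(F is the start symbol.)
A shift-reduce conflict occurs when an LR(0) state has both:
  - a complete (reduce) item [A → α .] (dot at the end), and
  - a shift item [B → β . c γ] (dot before a terminal).

Augment with F' → F and build the canonical LR(0) collection (I0 = CLOSURE({[F' → . F]}), then GOTO on every symbol after a dot until no new states appear). It has 14 states:
  I0: { [F → . c e c], [F → . n P], [F → . n], [F' → . F] }  — shift
  I1: { [F' → F .] }  — accept
  I2: { [F → c . e c] }  — shift
  I3: { [F → . c e c], [F → . n P], [F → . n], [F → n . P], [F → n .], [P → . F n], [P → . c e], [P → . e c n] }  — shift, reduce
  I4: { [P → F . n] }  — shift
  I5: { [F → n P .] }  — reduce
  I6: { [F → c . e c], [P → c . e] }  — shift
  I7: { [P → e . c n] }  — shift
  I8: { [P → e c . n] }  — shift
  I9: { [P → e c n .] }  — reduce
  I10: { [F → c e . c], [P → c e .] }  — shift, reduce
  I11: { [F → c e c .] }  — reduce
  I12: { [P → F n .] }  — reduce
  I13: { [F → c e . c] }  — shift

I3 contains reduce item [F → n .] and shift items [F → . c e c], [F → . n], [F → . n P], [P → . c e], [P → . e c n] — shift-reduce conflict.
I10 contains reduce item [P → c e .] and shift item [F → c e . c] — shift-reduce conflict.

Answer: Yes — I3: [F → n .] vs [F → . c e c]; I10: [P → c e .] vs [F → c e . c]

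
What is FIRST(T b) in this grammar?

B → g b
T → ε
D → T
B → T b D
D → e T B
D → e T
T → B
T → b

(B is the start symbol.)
FIRST sets of the non-terminals involved (from the grammar, by fixed-point iteration):
  FIRST(T) = { 'b', 'g', ε }

To compute FIRST(T b), process the symbols left to right:
Symbol T is a non-terminal. Add FIRST(T) \ {ε} = { 'b', 'g' }
T is nullable (ε ∈ FIRST(T)), continue to the next symbol.
Symbol b is a terminal. Add 'b' and stop.
FIRST(T b) = { 'b', 'g' }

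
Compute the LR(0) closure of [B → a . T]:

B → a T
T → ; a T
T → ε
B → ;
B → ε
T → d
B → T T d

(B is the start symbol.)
To compute CLOSURE, for each item [A → α.Bβ] where B is a non-terminal, add [B → .γ] for all productions B → γ; repeat for the newly added items until nothing changes.

Start with: [B → a . T]
  [B → a . T] has the dot before T: add [T → . ; a T], [T → .], [T → . d]
No further items can be added.

CLOSURE = { [B → a . T], [T → . ; a T], [T → . d], [T → .] }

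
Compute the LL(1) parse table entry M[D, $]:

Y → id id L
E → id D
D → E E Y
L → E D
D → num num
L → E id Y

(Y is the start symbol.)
Empty (error entry)

To find M[D, $], we find productions for D where $ is in the predict set (PREDICT(N → α) = (FIRST(α) \ {ε}) ∪ (FOLLOW(N) if α ⇒* ε)).

Relevant sets:
  FIRST(E) = { 'id' }

D → E E Y: PREDICT = { 'id' }
D → num num: PREDICT = { 'num' }

M[D, $] is empty (no production applies)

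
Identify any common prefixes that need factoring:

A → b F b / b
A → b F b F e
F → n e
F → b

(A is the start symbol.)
Left-factoring is needed when two productions for the same non-terminal
share a common prefix on the right-hand side.

Productions for A:
  A → b F b / b
  A → b F b F e
Productions for F:
  F → n e
  F → b

Found common prefix 'b F b' in productions for A

Answer: Yes, A has productions with common prefix 'b F b'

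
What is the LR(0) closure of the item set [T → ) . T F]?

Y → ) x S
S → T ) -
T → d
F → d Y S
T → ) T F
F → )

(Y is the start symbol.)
To compute CLOSURE, for each item [A → α.Bβ] where B is a non-terminal, add [B → .γ] for all productions B → γ; repeat for the newly added items until nothing changes.

Start with: [T → ) . T F]
  [T → ) . T F] has the dot before T: add [T → . d], [T → . ) T F]
No further items can be added.

CLOSURE = { [T → ) . T F], [T → . ) T F], [T → . d] }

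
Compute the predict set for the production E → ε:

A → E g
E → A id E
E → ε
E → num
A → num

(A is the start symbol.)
{ 'g' }

PREDICT(E → ε) = (FIRST(RHS) \ {ε}) ∪ (FOLLOW(E) if ε ∈ FIRST(RHS), i.e. RHS ⇒* ε)
The right-hand side is ε (FIRST(ε) = { ε }), so the predict set is FOLLOW(E) = { 'g' }
PREDICT(E → ε) = { 'g' }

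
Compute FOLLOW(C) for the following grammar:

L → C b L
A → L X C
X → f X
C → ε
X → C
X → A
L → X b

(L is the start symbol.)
In L → C b L: C is followed by b L, add FIRST(b L) \ {ε} = { 'b' }
In A → L X C: C is at the end, add FOLLOW(A)
In X → C: C is at the end, add FOLLOW(X)

The FOLLOW sets referred to above (computed the same way, to a fixed point):
  FOLLOW(A) = { 'b' }
  FOLLOW(X) = { 'b' }

Taking the union: FOLLOW(C) = { 'b' }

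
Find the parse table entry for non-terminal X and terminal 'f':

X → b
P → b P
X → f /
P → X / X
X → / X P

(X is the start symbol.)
To find M[X, 'f'], we find productions for X where 'f' is in the predict set (PREDICT(N → α) = (FIRST(α) \ {ε}) ∪ (FOLLOW(N) if α ⇒* ε)).

X → b: PREDICT = { 'b' }
X → f /: PREDICT = { 'f' }
  'f' is in predict set, so this production goes in M[X, 'f']
X → / X P: PREDICT = { '/' }

M[X, 'f'] = X → f /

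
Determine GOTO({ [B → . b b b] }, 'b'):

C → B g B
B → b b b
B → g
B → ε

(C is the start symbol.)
{ [B → b . b b] }

GOTO(I, 'b') = CLOSURE({ [A → αX.β] : [A → α.Xβ] ∈ I, X = 'b' })

Items with dot before 'b', with the dot advanced:
  [B → . b b b] → [B → b . b b]
Closure adds nothing (no advanced item has the dot before a non-terminal).

GOTO = { [B → b . b b] }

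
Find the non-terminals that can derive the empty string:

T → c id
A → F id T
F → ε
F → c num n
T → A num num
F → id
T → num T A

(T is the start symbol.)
ε-productions: F → ε
So F is immediately nullable.
No further non-terminal can be added: every production for the remaining non-terminals contains a terminal or a non-nullable non-terminal.
Nullable = { 'F' }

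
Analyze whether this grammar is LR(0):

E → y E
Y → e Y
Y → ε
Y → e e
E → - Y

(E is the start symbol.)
Augment with E' → E and build the canonical LR(0) collection (I0 = CLOSURE({[E' → . E]}), then GOTO on every symbol after a dot until no new states appear). It has 9 states:
  I0: { [E → . - Y], [E → . y E], [E' → . E] }  — shift
  I1: { [E → - . Y], [Y → . e Y], [Y → . e e], [Y → .] }  — shift, reduce
  I2: { [E' → E .] }  — accept
  I3: { [E → . - Y], [E → . y E], [E → y . E] }  — shift
  I4: { [E → y E .] }  — reduce
  I5: { [E → - Y .] }  — reduce
  I6: { [Y → . e Y], [Y → . e e], [Y → .], [Y → e . Y], [Y → e . e] }  — shift, reduce
  I7: { [Y → e Y .] }  — reduce
  I8: { [Y → . e Y], [Y → . e e], [Y → .], [Y → e . Y], [Y → e . e], [Y → e e .] }  — shift, 2 reduces

Conflict in state I1:
  Shift-reduce conflict between [Y → .] and [Y → . e Y]
So the grammar is NOT LR(0).

Answer: No. Shift-reduce conflict between [Y → .] and [Y → . e Y]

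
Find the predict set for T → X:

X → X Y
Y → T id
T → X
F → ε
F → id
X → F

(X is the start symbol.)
{ 'id' }

PREDICT(T → X) = (FIRST(RHS) \ {ε}) ∪ (FOLLOW(T) if ε ∈ FIRST(RHS), i.e. RHS ⇒* ε)
FIRST(X) = { 'id', ε }
FIRST(X) = { 'id', ε }
ε ∈ FIRST(X) (the right-hand side is nullable), so add FOLLOW(T) = { 'id' }
PREDICT(T → X) = { 'id' }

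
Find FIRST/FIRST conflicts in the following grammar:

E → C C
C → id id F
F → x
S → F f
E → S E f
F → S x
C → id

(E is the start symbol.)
A FIRST/FIRST conflict occurs when two productions N → α and N → β for the same non-terminal have FIRST(α) ∩ FIRST(β) ≠ ∅ (with ε ∈ FIRST of a nullable right-hand side, so two nullable alternatives also conflict).

FIRST sets of the non-terminals at (or reachable through a nullable prefix from) the front of some alternative:
  FIRST(C) = { 'id' }
  FIRST(S) = { 'x' }

Productions for E:
  E → C C: FIRST = { 'id' }
  E → S E f: FIRST = { 'x' }
Productions for C:
  C → id id F: FIRST = { 'id' }
  C → id: FIRST = { 'id' }
Productions for F:
  F → x: FIRST = { 'x' }
  F → S x: FIRST = { 'x' }
S has only one production, so no FIRST/FIRST conflict is possible there.

Conflict for C: C → id id F and C → id
  Overlap: { 'id' }
Conflict for F: F → x and F → S x
  Overlap: { 'x' }

Answer: Yes. C → id id F / C → id on { 'id' }; F → x / F → S x on { 'x' }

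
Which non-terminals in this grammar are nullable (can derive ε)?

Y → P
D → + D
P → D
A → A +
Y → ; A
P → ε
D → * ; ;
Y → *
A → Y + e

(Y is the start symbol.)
ε-productions: P → ε
So P is immediately nullable.
Y → P: every symbol on the right is nullable, so Y is nullable too.
No further non-terminal can be added: every production for the remaining non-terminals contains a terminal or a non-nullable non-terminal.
Nullable = { 'P', 'Y' }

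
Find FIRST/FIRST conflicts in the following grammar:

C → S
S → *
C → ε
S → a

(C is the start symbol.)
A FIRST/FIRST conflict occurs when two productions N → α and N → β for the same non-terminal have FIRST(α) ∩ FIRST(β) ≠ ∅ (with ε ∈ FIRST of a nullable right-hand side, so two nullable alternatives also conflict).

FIRST sets of the non-terminals at (or reachable through a nullable prefix from) the front of some alternative:
  FIRST(S) = { '*', 'a' }

Productions for C:
  C → S: FIRST = { '*', 'a' }
  C → ε: FIRST = { ε }
Productions for S:
  S → *: FIRST = { '*' }
  S → a: FIRST = { 'a' }

All alternatives of each non-terminal have pairwise disjoint FIRST sets.

Answer: No FIRST/FIRST conflicts.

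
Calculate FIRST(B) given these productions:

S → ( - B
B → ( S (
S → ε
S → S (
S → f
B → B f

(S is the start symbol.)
From B → ( S (:
  - '(' is a terminal: add '(' and stop
From B → B f:
  - B is the symbol being defined: contributes nothing new
    B is not nullable, so stop

Collecting: FIRST(B) = { '(' }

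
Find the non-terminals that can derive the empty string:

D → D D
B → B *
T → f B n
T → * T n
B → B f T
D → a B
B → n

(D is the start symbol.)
There are no ε-productions, so no non-terminal can derive ε.
No non-terminals are nullable.

Answer: None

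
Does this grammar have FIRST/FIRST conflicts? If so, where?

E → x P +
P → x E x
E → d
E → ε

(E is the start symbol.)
A FIRST/FIRST conflict occurs when two productions N → α and N → β for the same non-terminal have FIRST(α) ∩ FIRST(β) ≠ ∅ (with ε ∈ FIRST of a nullable right-hand side, so two nullable alternatives also conflict).

Productions for E:
  E → x P +: FIRST = { 'x' }
  E → d: FIRST = { 'd' }
  E → ε: FIRST = { ε }
P has only one production, so no FIRST/FIRST conflict is possible there.

All alternatives of each non-terminal have pairwise disjoint FIRST sets.

Answer: No FIRST/FIRST conflicts.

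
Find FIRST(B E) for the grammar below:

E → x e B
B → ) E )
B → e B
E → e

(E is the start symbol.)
{ ')', 'e' }

FIRST sets of the non-terminals involved (from the grammar, by fixed-point iteration):
  FIRST(B) = { ')', 'e' }

To compute FIRST(B E), process the symbols left to right:
Symbol B is a non-terminal. Add FIRST(B) \ {ε} = { ')', 'e' }
B is not nullable (ε ∉ FIRST(B)), so stop here.
FIRST(B E) = { ')', 'e' }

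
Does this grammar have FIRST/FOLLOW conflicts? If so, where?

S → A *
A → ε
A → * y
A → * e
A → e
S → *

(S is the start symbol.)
A FIRST/FOLLOW conflict occurs when a non-terminal N has a nullable alternative N → β (β ⇒* ε) and another alternative N → α with FIRST(α) ∩ FOLLOW(N) ≠ ∅: on such a lookahead the parser cannot decide between expanding α and letting N vanish via β.

Nullable non-terminals: A.

A: nullable alternative(s) A → ε; FOLLOW(A) = { '*' }
  A → ε: FIRST \ {ε} = { } — this is the only nullable alternative, skip
  A → * y: FIRST \ {ε} = { '*' } — overlaps FOLLOW(A) on { '*' }: CONFLICT
  A → * e: FIRST \ {ε} = { '*' } — overlaps FOLLOW(A) on { '*' }: CONFLICT
  A → e: FIRST \ {ε} = { 'e' } — disjoint from FOLLOW(A)

S has no nullable alternative, so no FIRST/FOLLOW check is needed there.

So the grammar has 2 FIRST/FOLLOW conflicts (marked CONFLICT above).

Answer: Yes. A → '*' y with FOLLOW(A) on { '*' }; A → '*' e with FOLLOW(A) on { '*' }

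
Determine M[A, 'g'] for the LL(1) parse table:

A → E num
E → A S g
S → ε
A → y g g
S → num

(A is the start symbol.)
Empty (error entry)

To find M[A, 'g'], we find productions for A where 'g' is in the predict set (PREDICT(N → α) = (FIRST(α) \ {ε}) ∪ (FOLLOW(N) if α ⇒* ε)).

Relevant sets:
  FIRST(E) = { 'y' }

A → E num: PREDICT = { 'y' }
A → y g g: PREDICT = { 'y' }

M[A, 'g'] is empty (no production applies)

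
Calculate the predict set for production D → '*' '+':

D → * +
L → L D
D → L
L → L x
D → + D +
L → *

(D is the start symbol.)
PREDICT(D → '*' '+') = (FIRST(RHS) \ {ε}) ∪ (FOLLOW(D) if ε ∈ FIRST(RHS), i.e. RHS ⇒* ε)
FIRST('*' '+') = { '*' }
ε ∉ FIRST('*' '+'), so FOLLOW(D) is not added.
PREDICT(D → '*' '+') = { '*' }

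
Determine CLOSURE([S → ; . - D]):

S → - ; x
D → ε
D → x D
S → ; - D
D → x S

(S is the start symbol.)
To compute CLOSURE, for each item [A → α.Bβ] where B is a non-terminal, add [B → .γ] for all productions B → γ; repeat for the newly added items until nothing changes.

Start with: [S → ; . - D]
The dot precedes the terminal '-', so nothing is added.

CLOSURE = { [S → ; . - D] }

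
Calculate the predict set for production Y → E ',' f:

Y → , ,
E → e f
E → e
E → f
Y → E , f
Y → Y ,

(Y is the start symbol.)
PREDICT(Y → E ',' f) = (FIRST(RHS) \ {ε}) ∪ (FOLLOW(Y) if ε ∈ FIRST(RHS), i.e. RHS ⇒* ε)
FIRST(E) = { 'e', 'f' }
FIRST(E ',' f) = { 'e', 'f' }
ε ∉ FIRST(E ',' f), so FOLLOW(Y) is not added.
PREDICT(Y → E ',' f) = { 'e', 'f' }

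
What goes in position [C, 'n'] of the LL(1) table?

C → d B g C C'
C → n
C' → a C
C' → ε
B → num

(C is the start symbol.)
To find M[C, 'n'], we find productions for C where 'n' is in the predict set (PREDICT(N → α) = (FIRST(α) \ {ε}) ∪ (FOLLOW(N) if α ⇒* ε)).

C → d B g C C': PREDICT = { 'd' }
C → n: PREDICT = { 'n' }
  'n' is in predict set, so this production goes in M[C, 'n']

M[C, 'n'] = C → n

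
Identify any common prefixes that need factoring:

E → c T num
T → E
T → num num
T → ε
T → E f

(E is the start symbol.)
Yes, T has productions with common prefix 'E'

Left-factoring is needed when two productions for the same non-terminal
share a common prefix on the right-hand side.

Productions for T:
  T → E
  T → num num
  T → ε
  T → E f

Found common prefix 'E' in productions for T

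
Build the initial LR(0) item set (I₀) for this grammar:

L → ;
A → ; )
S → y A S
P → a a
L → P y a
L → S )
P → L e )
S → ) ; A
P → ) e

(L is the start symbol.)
{ [L → . ;], [L → . P y a], [L → . S )], [L' → . L], [P → . ) e], [P → . L e )], [P → . a a], [S → . ) ; A], [S → . y A S] }

First, augment the grammar with L' → L
I₀ = CLOSURE({ [L' → . L] }):
  [L' → . L] has the dot before L: add [L → . ;], [L → . P y a], [L → . S )]
  [L → . P y a] has the dot before P: add [P → . a a], [P → . L e )], [P → . ) e]
  [L → . S )] has the dot before S: add [S → . y A S], [S → . ) ; A]
No further items can be added.

I₀ = { [L → . ;], [L → . P y a], [L → . S )], [L' → . L], [P → . ) e], [P → . L e )], [P → . a a], [S → . ) ; A], [S → . y A S] }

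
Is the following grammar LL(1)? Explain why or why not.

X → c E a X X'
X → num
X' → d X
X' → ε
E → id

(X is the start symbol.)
A grammar is LL(1) if for each non-terminal N with multiple productions, the predict sets of those productions are pairwise disjoint, where PREDICT(N → α) = (FIRST(α) \ {ε}) ∪ (FOLLOW(N) if α ⇒* ε).

Relevant sets:
  FOLLOW(X') = { $, 'd' }

For X:
  PREDICT(X → c E a X X') = { 'c' }
  PREDICT(X → num) = { 'num' }
For X':
  PREDICT(X' → d X) = { 'd' }
  PREDICT(X' → ε) = { $, 'd' }
E has a single production, so nothing to check there.

Conflict found: Predict set conflict for X': { 'd' }
The grammar is NOT LL(1).

Answer: No. Predict set conflict for X': { 'd' }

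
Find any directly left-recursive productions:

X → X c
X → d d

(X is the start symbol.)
Direct left recursion occurs when N → N α for some non-terminal N (the right-hand side begins with the left-hand side itself).

X → X c: LEFT RECURSIVE (starts with X)
X → d d: starts with d

The grammar has direct left recursion on: X.

Answer: Yes, X is left-recursive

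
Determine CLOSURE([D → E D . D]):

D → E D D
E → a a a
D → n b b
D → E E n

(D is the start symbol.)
{ [D → . E D D], [D → . E E n], [D → . n b b], [D → E D . D], [E → . a a a] }

Start with: [D → E D . D]
  [D → E D . D] has the dot before D: add [D → . E D D], [D → . n b b], [D → . E E n]
  [D → . E D D] has the dot before E: add [E → . a a a]
No further items can be added.

CLOSURE = { [D → . E D D], [D → . E E n], [D → . n b b], [D → E D . D], [E → . a a a] }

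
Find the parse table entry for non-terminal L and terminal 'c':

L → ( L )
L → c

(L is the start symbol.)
L → c

To find M[L, 'c'], we find productions for L where 'c' is in the predict set (PREDICT(N → α) = (FIRST(α) \ {ε}) ∪ (FOLLOW(N) if α ⇒* ε)).

L → ( L ): PREDICT = { '(' }
L → c: PREDICT = { 'c' }
  'c' is in predict set, so this production goes in M[L, 'c']

M[L, 'c'] = L → c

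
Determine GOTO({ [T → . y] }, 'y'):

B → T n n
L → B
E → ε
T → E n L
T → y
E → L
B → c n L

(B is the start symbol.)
{ [T → y .] }

GOTO(I, 'y') = CLOSURE({ [A → αX.β] : [A → α.Xβ] ∈ I, X = 'y' })

Items with dot before 'y', with the dot advanced:
  [T → . y] → [T → y .]
Closure adds nothing (no advanced item has the dot before a non-terminal).

GOTO = { [T → y .] }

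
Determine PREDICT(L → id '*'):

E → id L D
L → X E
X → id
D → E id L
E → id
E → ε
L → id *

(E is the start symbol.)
{ 'id' }

PREDICT(L → id '*') = (FIRST(RHS) \ {ε}) ∪ (FOLLOW(L) if ε ∈ FIRST(RHS), i.e. RHS ⇒* ε)
FIRST(id '*') = { 'id' }
ε ∉ FIRST(id '*'), so FOLLOW(L) is not added.
PREDICT(L → id '*') = { 'id' }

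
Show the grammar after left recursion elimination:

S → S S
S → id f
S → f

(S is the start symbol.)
S → id f S'
S → f S'
S' → S S'
S' → ε

S is directly left-recursive. The standard transformation for
  A → A α₁ | ... | A α_m | β₁ | ... | β_n
is
  A  → β₁ A' | ... | β_n A'
  A' → α₁ A' | ... | α_m A' | ε

S → id f becomes S → id f S'
S → f becomes S → f S'
S → S S becomes S' → S S'
Add S' → ε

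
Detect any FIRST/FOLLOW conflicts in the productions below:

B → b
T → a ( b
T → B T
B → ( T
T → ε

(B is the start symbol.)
A FIRST/FOLLOW conflict occurs when a non-terminal N has a nullable alternative N → β (β ⇒* ε) and another alternative N → α with FIRST(α) ∩ FOLLOW(N) ≠ ∅: on such a lookahead the parser cannot decide between expanding α and letting N vanish via β.

Nullable non-terminals: T.
FIRST sets used below: FIRST(B) = { '(', 'b' }

T: nullable alternative(s) T → ε; FOLLOW(T) = { $, '(', 'a', 'b' }
  T → a ( b: FIRST \ {ε} = { 'a' } — overlaps FOLLOW(T) on { 'a' }: CONFLICT
  T → B T: FIRST \ {ε} = { '(', 'b' } — overlaps FOLLOW(T) on { '(', 'b' }: CONFLICT
  T → ε: FIRST \ {ε} = { } — this is the only nullable alternative, skip

B has no nullable alternative, so no FIRST/FOLLOW check is needed there.

So the grammar has 2 FIRST/FOLLOW conflicts (marked CONFLICT above).

Answer: Yes. T → a '(' b with FOLLOW(T) on { 'a' }; T → B T with FOLLOW(T) on { '(', 'b' }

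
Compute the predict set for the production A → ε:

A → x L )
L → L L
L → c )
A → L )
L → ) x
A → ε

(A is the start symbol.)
PREDICT(A → ε) = (FIRST(RHS) \ {ε}) ∪ (FOLLOW(A) if ε ∈ FIRST(RHS), i.e. RHS ⇒* ε)
The right-hand side is ε (FIRST(ε) = { ε }), so the predict set is FOLLOW(A) = { $ }
PREDICT(A → ε) = { $ }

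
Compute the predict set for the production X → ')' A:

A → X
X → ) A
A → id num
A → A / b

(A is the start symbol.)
PREDICT(X → ')' A) = (FIRST(RHS) \ {ε}) ∪ (FOLLOW(X) if ε ∈ FIRST(RHS), i.e. RHS ⇒* ε)
FIRST(')' A) = { ')' }
ε ∉ FIRST(')' A), so FOLLOW(X) is not added.
PREDICT(X → ')' A) = { ')' }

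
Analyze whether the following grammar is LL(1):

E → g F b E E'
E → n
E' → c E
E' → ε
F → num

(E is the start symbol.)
No. Predict set conflict for E': { 'c' }

Relevant sets:
  FOLLOW(E') = { $, 'c' }

For E:
  PREDICT(E → g F b E E') = { 'g' }
  PREDICT(E → n) = { 'n' }
For E':
  PREDICT(E' → c E) = { 'c' }
  PREDICT(E' → ε) = { $, 'c' }
F has a single production, so nothing to check there.

Conflict found: Predict set conflict for E': { 'c' }
The grammar is NOT LL(1).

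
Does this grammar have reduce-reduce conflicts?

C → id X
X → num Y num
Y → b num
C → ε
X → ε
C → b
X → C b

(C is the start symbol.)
A reduce-reduce conflict occurs when an LR(0) state has two complete items [A → α .] and [B → β .] — both call for a reduction, and with no lookahead the parser cannot choose between them.

Augment with C' → C and build the canonical LR(0) collection (I0 = CLOSURE({[C' → . C]}), then GOTO on every symbol after a dot until no new states appear). It has 12 states:
  I0: { [C → . b], [C → . id X], [C → .], [C' → . C] }  — shift, reduce
  I1: { [C' → C .] }  — accept
  I2: { [C → b .] }  — reduce
  I3: { [C → . b], [C → . id X], [C → .], [C → id . X], [X → . C b], [X → . num Y num], [X → .] }  — shift, 2 reduces
  I4: { [X → C . b] }  — shift
  I5: { [C → id X .] }  — reduce
  I6: { [X → num . Y num], [Y → . b num] }  — shift
  I7: { [X → num Y . num] }  — shift
  I8: { [Y → b . num] }  — shift
  I9: { [Y → b num .] }  — reduce
  I10: { [X → num Y num .] }  — reduce
  I11: { [X → C b .] }  — reduce

I3 contains complete items [C → .], [X → .] — reduce-reduce conflict.

Answer: Yes — I3: [C → .] vs [X → .]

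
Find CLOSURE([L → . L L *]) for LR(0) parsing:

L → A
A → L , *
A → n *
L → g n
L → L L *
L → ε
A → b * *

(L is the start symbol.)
To compute CLOSURE, for each item [A → α.Bβ] where B is a non-terminal, add [B → .γ] for all productions B → γ; repeat for the newly added items until nothing changes.

Start with: [L → . L L *]
  [L → . L L *] has the dot before L: add [L → . A], [L → . g n], [L → .]
  [L → . A] has the dot before A: add [A → . L , *], [A → . n *], [A → . b * *]
No further items can be added.

CLOSURE = { [A → . L , *], [A → . b * *], [A → . n *], [L → . A], [L → . L L *], [L → . g n], [L → .] }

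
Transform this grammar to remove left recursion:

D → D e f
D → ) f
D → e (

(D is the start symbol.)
D is directly left-recursive. The standard transformation for
  A → A α₁ | ... | A α_m | β₁ | ... | β_n
is
  A  → β₁ A' | ... | β_n A'
  A' → α₁ A' | ... | α_m A' | ε

D → ) f becomes D → ) f D'
D → e ( becomes D → e ( D'
D → D e f becomes D' → e f D'
Add D' → ε

Resulting grammar:
D → ) f D'
D → e ( D'
D' → e f D'
D' → ε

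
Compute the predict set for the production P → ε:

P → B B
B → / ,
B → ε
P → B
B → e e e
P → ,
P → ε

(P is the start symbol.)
{ $ }

PREDICT(P → ε) = (FIRST(RHS) \ {ε}) ∪ (FOLLOW(P) if ε ∈ FIRST(RHS), i.e. RHS ⇒* ε)
The right-hand side is ε (FIRST(ε) = { ε }), so the predict set is FOLLOW(P) = { $ }
PREDICT(P → ε) = { $ }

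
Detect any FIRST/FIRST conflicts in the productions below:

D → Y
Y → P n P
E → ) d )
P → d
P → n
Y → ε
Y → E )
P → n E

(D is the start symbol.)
FIRST sets of the non-terminals at (or reachable through a nullable prefix from) the front of some alternative:
  FIRST(P) = { 'd', 'n' }
  FIRST(E) = { ')' }

Productions for Y:
  Y → P n P: FIRST = { 'd', 'n' }
  Y → ε: FIRST = { ε }
  Y → E ): FIRST = { ')' }
Productions for P:
  P → d: FIRST = { 'd' }
  P → n: FIRST = { 'n' }
  P → n E: FIRST = { 'n' }
D, E have only one production, so no FIRST/FIRST conflict is possible there.

Conflict for P: P → n and P → n E
  Overlap: { 'n' }

Answer: Yes. P → n / P → n E on { 'n' }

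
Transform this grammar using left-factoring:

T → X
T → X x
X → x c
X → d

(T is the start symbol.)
T → X T'
T' → ε
T' → x
X → x c
X → d

Left-factoring transforms A → αβ₁ | αβ₂ into A → αA' and A' → β₁ | β₂
(α is the longest common prefix among the alternatives). Repeat until
no nonterminal has two alternatives with a common prefix.

Round 1: T has alternatives sharing prefix 'X'. Introduce T': T → X T'
  Add: T' → ε
  Add: T' → x

No remaining common prefixes — done.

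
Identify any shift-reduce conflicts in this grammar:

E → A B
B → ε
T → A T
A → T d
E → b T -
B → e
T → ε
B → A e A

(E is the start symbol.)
Augment with E' → E and build the canonical LR(0) collection (I0 = CLOSURE({[E' → . E]}), then GOTO on every symbol after a dot until no new states appear). It has 15 states:
  I0: { [A → . T d], [E → . A B], [E → . b T -], [E' → . E], [T → . A T], [T → .] }  — shift, reduce
  I1: { [A → . T d], [B → . A e A], [B → . e], [B → .], [E → A . B], [T → . A T], [T → .], [T → A . T] }  — shift, 2 reduces
  I2: { [E' → E .] }  — accept
  I3: { [A → T . d] }  — shift
  I4: { [A → . T d], [E → b . T -], [T → . A T], [T → .] }  — reduce
  I5: { [A → . T d], [T → . A T], [T → .], [T → A . T] }  — reduce
  I6: { [A → T . d], [E → b T . -] }  — shift
  I7: { [E → b T - .] }  — reduce
  I8: { [A → T d .] }  — reduce
  I9: { [A → T . d], [T → A T .] }  — shift, reduce
  I10: { [A → . T d], [B → A . e A], [T → . A T], [T → .], [T → A . T] }  — shift, reduce
  I11: { [E → A B .] }  — reduce
  I12: { [B → e .] }  — reduce
  I13: { [A → . T d], [B → A e . A], [T → . A T], [T → .] }  — reduce
  I14: { [A → . T d], [B → A e A .], [T → . A T], [T → .], [T → A . T] }  — 2 reduces

I0 contains reduce item [T → .] and shift item [E → . b T -] — shift-reduce conflict.
I1 contains reduce items [B → .], [T → .] and shift item [B → . e] — shift-reduce conflict.
I9 contains reduce item [T → A T .] and shift item [A → T . d] — shift-reduce conflict.
I10 contains reduce item [T → .] and shift item [B → A . e A] — shift-reduce conflict.

Answer: Yes — I0: [T → .] vs [E → . b T -]; I1: [B → .] vs [B → . e]; I9: [T → A T .] vs [A → T . d]; I10: [T → .] vs [B → A . e A]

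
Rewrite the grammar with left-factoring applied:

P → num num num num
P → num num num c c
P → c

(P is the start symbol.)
Left-factoring transforms A → αβ₁ | αβ₂ into A → αA' and A' → β₁ | β₂
(α is the longest common prefix among the alternatives). Repeat until
no nonterminal has two alternatives with a common prefix.

Round 1: P has alternatives sharing prefix 'num num num'. Introduce P': P → num num num P'
  Add: P' → num
  Add: P' → c c

No remaining common prefixes — done.

Resulting grammar:
P → num num num P'
P' → num
P' → c c
P → c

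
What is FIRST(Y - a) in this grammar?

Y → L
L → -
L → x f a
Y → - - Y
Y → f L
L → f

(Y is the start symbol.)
{ '-', 'f', 'x' }

FIRST sets of the non-terminals involved (from the grammar, by fixed-point iteration):
  FIRST(Y) = { '-', 'f', 'x' }

To compute FIRST(Y - a), process the symbols left to right:
Symbol Y is a non-terminal. Add FIRST(Y) \ {ε} = { '-', 'f', 'x' }
Y is not nullable (ε ∉ FIRST(Y)), so stop here.
FIRST(Y - a) = { '-', 'f', 'x' }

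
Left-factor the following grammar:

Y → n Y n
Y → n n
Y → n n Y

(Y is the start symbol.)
Left-factoring transforms A → αβ₁ | αβ₂ into A → αA' and A' → β₁ | β₂
(α is the longest common prefix among the alternatives). Repeat until
no nonterminal has two alternatives with a common prefix.

Round 1: Y has alternatives sharing prefix 'n'. Introduce Y': Y → n Y'
  Add: Y' → Y n
  Add: Y' → n
  Add: Y' → n Y

Round 2: Y' has alternatives sharing prefix 'n'. Introduce Y'': Y' → n Y''
  Add: Y'' → ε
  Add: Y'' → Y

No remaining common prefixes — done.

Resulting grammar:
Y → n Y'
Y' → Y n
Y' → n Y''
Y'' → ε
Y'' → Y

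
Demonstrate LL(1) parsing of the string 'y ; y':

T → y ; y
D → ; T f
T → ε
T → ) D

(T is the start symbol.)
Stack is shown with the top on the left.

Stack    Input    Action
------------------------
T $      y ; y $  output T → y ; y
y ; y $  y ; y $  match 'y'
; y $    ; y $    match ';'
y $      y $      match 'y'
$        $        accept

The string is accepted.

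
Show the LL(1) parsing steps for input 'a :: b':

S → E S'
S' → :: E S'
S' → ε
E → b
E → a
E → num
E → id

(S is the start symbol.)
LL(1) parsing maintains a stack (initially the start symbol over $) and the input. At each step: if the stack top is a terminal, match it against the current input token; if it is a non-terminal N, replace it with the RHS of M[N, lookahead] (the unique production whose predict set contains the lookahead).

Stack is shown with the top on the left.

Stack      Input     Action
---------------------------
S $        a :: b $  output S → E S'
E S' $     a :: b $  output E → a
a S' $     a :: b $  match 'a'
S' $       :: b $    output S' → :: E S'
:: E S' $  :: b $    match '::'
E S' $     b $       output E → b
b S' $     b $       match 'b'
S' $       $         output S' → ε
$          $         accept

The string is accepted.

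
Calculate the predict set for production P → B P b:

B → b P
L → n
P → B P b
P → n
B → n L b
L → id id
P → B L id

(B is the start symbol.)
PREDICT(P → B P b) = (FIRST(RHS) \ {ε}) ∪ (FOLLOW(P) if ε ∈ FIRST(RHS), i.e. RHS ⇒* ε)
FIRST(B) = { 'b', 'n' }
FIRST(B P b) = { 'b', 'n' }
ε ∉ FIRST(B P b), so FOLLOW(P) is not added.
PREDICT(P → B P b) = { 'b', 'n' }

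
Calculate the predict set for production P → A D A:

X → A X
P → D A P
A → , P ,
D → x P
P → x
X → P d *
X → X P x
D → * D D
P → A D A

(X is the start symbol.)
{ ',' }

PREDICT(P → A D A) = (FIRST(RHS) \ {ε}) ∪ (FOLLOW(P) if ε ∈ FIRST(RHS), i.e. RHS ⇒* ε)
FIRST(A) = { ',' }
FIRST(A D A) = { ',' }
ε ∉ FIRST(A D A), so FOLLOW(P) is not added.
PREDICT(P → A D A) = { ',' }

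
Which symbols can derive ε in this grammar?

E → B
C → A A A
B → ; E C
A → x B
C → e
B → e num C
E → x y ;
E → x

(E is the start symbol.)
A non-terminal is nullable if it can derive ε (the empty string): either it has an ε-production, or it has a production whose right-hand side consists entirely of nullable non-terminals.

There are no ε-productions, so no non-terminal can derive ε.
No non-terminals are nullable.

Answer: None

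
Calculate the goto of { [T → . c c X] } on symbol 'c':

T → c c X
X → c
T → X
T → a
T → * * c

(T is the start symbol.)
{ [T → c . c X] }

GOTO(I, 'c') = CLOSURE({ [A → αX.β] : [A → α.Xβ] ∈ I, X = 'c' })

Items with dot before 'c', with the dot advanced:
  [T → . c c X] → [T → c . c X]
Closure adds nothing (no advanced item has the dot before a non-terminal).

GOTO = { [T → c . c X] }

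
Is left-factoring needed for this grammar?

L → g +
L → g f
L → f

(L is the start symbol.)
Yes, L has productions with common prefix 'g'

Left-factoring is needed when two productions for the same non-terminal
share a common prefix on the right-hand side.

Productions for L:
  L → g +
  L → g f
  L → f

Found common prefix 'g' in productions for L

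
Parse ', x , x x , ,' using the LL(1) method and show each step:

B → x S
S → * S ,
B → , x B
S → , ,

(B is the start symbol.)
Stack is shown with the top on the left.

Stack    Input            Action
--------------------------------
B $      , x , x x , , $  output B → , x B
, x B $  , x , x x , , $  match ','
x B $    x , x x , , $    match 'x'
B $      , x x , , $      output B → , x B
, x B $  , x x , , $      match ','
x B $    x x , , $        match 'x'
B $      x , , $          output B → x S
x S $    x , , $          match 'x'
S $      , , $            output S → , ,
, , $    , , $            match ','
, $      , $              match ','
$        $                accept

The string is accepted.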